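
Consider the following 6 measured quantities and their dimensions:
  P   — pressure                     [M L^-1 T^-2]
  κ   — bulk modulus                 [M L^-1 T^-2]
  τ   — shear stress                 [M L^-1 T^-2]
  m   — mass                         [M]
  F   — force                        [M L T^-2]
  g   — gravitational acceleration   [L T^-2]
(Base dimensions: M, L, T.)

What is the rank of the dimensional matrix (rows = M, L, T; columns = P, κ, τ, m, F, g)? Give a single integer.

3

Exponent matrix [M,L,T] × [P,κ,τ,m,F,g]:
  M: [ 1  1  1  1  1  0]
  L: [-1 -1 -1  0  1  1]
  T: [-2 -2 -2  0 -2 -2]
RREF → pivots at {P,m,F} ⇒ r = 3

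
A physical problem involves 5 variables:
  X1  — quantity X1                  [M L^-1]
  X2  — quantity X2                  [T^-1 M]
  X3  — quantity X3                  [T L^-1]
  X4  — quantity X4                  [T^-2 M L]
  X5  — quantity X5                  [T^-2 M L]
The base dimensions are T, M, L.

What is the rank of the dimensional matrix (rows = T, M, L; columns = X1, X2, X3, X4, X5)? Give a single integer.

2

Exponent matrix [T,M,L] × [X1,X2,X3,X4,X5]:
  T: [ 0 -1  1 -2 -2]
  M: [ 1  1  0  1  1]
  L: [-1  0 -1  1  1]
RREF → pivots at {X1,X2} ⇒ r = 2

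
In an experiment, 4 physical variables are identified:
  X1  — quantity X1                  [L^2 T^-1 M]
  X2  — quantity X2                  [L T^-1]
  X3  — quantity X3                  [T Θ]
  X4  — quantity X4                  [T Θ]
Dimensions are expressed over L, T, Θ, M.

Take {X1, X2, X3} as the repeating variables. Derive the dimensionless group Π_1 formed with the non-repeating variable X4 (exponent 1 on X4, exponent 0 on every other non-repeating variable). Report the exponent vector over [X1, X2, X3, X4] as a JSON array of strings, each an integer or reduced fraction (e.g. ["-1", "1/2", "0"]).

Exponent matrix [L,T,Θ,M] × [X1,X2,X3,X4]:
  L: [ 2  1  0  0]
  T: [-1 -1  1  1]
  Θ: [ 0  0  1  1]
  M: [ 1  0  0  0]
RREF → pivots at {X1,X2,X3} ⇒ r = 3
Repeat: X1,X2,X3; free: X4
RREF:
  r0: [   1    0    0    0]
  r1: [   0    1    0    0]
  r2: [   0    0    1    1]
  r3: [   0    0    0    0]
Fix exponent of X4 at 1; solve each RREF row for its pivot's exponent:
  r0: exp(X1) + (0)·1 = 0 ⇒ exp(X1) = 0
  r1: exp(X2) + (0)·1 = 0 ⇒ exp(X2) = 0
  r2: exp(X3) + (1)·1 = 0 ⇒ exp(X3) = -1
Π_1 = X3^-1 · X4

["0", "0", "-1", "1"]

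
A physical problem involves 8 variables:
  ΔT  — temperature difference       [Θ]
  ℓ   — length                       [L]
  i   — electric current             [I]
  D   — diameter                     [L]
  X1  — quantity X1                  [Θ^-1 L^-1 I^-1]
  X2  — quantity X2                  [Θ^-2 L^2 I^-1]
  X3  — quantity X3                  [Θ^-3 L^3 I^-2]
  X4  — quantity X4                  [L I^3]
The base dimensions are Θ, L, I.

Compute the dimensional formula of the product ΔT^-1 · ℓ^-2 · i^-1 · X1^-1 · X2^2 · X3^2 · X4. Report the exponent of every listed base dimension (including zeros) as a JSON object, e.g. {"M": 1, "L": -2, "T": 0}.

Dimensional matrix (Θ×L×I by ΔT×ℓ×i×D×X1×X2×X3×X4):
  Θ: [ 1  0  0  0 -1 -2 -3  0]
  L: [ 0  1  0  1 -1  2  3  1]
  I: [ 0  0  1  0 -1 -1 -2  3]
  [Θ]: (-1)·1+(-2)·0+(-1)·0+(-1)·-1+(2)·-2+(2)·-3+(1)·0 = -10
  [L]: (-1)·0+(-2)·1+(-1)·0+(-1)·-1+(2)·2+(2)·3+(1)·1 = 10
  [I]: (-1)·0+(-2)·0+(-1)·1+(-1)·-1+(2)·-1+(2)·-2+(1)·3 = -3
⇒ Θ^-10 L^10 I^-3

{"Θ": -10, "L": 10, "I": -3}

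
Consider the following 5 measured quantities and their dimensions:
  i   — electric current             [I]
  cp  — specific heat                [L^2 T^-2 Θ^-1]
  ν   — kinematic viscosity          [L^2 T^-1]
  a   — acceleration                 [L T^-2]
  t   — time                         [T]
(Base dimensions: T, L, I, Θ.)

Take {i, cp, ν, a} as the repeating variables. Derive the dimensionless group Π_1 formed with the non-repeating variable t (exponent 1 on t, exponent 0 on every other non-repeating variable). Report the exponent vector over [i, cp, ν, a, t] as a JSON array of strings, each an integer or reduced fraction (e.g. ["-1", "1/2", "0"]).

Write exponents as rows T,L,I,Θ / cols i,cp,ν,a,t:
  T: [ 0 -2 -1 -2  1]
  L: [ 0  2  2  1  0]
  I: [ 1  0  0  0  0]
  Θ: [ 0 -1  0  0  0]
RREF → pivots at {i,cp,ν,a} ⇒ r = 4
Pivot set = {i,cp,ν,a}, free = {t}
RREF:
  r0: [   1    0    0    0    0]
  r1: [   0    1    0    0    0]
  r2: [   0    0    1    0  1/3]
  r3: [   0    0    0    1 -2/3]
Fix exponent of t at 1; solve each RREF row for its pivot's exponent:
  r0: exp(i) + (0)·1 = 0 ⇒ exp(i) = 0
  r1: exp(cp) + (0)·1 = 0 ⇒ exp(cp) = 0
  r2: exp(ν) + (1/3)·1 = 0 ⇒ exp(ν) = -1/3
  r3: exp(a) + (-2/3)·1 = 0 ⇒ exp(a) = 2/3
Π_1 = ν^(-1/3) · a^(2/3) · t

["0", "0", "-1/3", "2/3", "1"]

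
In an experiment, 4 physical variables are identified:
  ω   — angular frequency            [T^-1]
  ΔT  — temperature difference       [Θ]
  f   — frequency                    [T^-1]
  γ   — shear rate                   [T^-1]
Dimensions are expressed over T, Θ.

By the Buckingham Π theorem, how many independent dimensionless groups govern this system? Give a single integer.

2

Dimensional matrix (T×Θ by ω×ΔT×f×γ):
  T: [-1  0 -1 -1]
  Θ: [ 0  1  0  0]
RREF → pivots at {ω,ΔT} ⇒ r = 2
4 vars − rank 2 = 2 Π groups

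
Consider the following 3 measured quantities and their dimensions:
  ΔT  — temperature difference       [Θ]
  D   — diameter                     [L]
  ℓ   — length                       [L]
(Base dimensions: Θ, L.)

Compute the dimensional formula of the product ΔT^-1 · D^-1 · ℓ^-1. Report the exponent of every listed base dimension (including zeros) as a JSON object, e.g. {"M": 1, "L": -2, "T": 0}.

Write exponents as rows Θ,L / cols ΔT,D,ℓ:
  Θ: [ 1  0  0]
  L: [ 0  1  1]
  [Θ]: (-1)·1+(-1)·0+(-1)·0 = -1
  [L]: (-1)·0+(-1)·1+(-1)·1 = -2
⇒ Θ^-1 L^-2

{"Θ": -1, "L": -2}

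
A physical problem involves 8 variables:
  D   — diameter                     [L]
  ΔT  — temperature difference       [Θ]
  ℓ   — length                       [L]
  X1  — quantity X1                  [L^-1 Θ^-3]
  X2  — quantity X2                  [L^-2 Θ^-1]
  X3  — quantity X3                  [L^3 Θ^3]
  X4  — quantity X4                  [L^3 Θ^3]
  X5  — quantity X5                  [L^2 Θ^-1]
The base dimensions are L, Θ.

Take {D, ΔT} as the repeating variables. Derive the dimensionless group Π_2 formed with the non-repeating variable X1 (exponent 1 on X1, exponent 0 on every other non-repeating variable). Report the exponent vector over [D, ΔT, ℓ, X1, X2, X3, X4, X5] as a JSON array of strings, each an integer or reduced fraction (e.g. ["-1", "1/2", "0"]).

Write exponents as rows L,Θ / cols D,ΔT,ℓ,X1,X2,X3,X4,X5:
  L: [ 1  0  1 -1 -2  3  3  2]
  Θ: [ 0  1  0 -3 -1  3  3 -1]
Row reduction gives pivot columns D,ΔT; rank = 2
Pivot set = {D,ΔT}, free = {ℓ,X1,X2,X3,X4,X5}
RREF:
  r0: [   1    0    1   -1   -2    3    3    2]
  r1: [   0    1    0   -3   -1    3    3   -1]
Fix exponent of X1 at 1, ℓ at 0, X2 at 0, X3 at 0, X4 at 0, X5 at 0; solve each RREF row for its pivot's exponent:
  r0: exp(D) + (-1)·1 = 0 ⇒ exp(D) = 1
  r1: exp(ΔT) + (-3)·1 = 0 ⇒ exp(ΔT) = 3
Π_2 = D · ΔT^3 · X1

["1", "3", "0", "1", "0", "0", "0", "0"]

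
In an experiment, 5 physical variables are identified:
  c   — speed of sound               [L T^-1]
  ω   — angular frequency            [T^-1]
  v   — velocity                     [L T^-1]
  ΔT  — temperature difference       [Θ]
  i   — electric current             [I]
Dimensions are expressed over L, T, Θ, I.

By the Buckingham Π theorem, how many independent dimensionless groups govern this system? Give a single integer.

1

Exponent matrix [L,T,Θ,I] × [c,ω,v,ΔT,i]:
  L: [ 1  0  1  0  0]
  T: [-1 -1 -1  0  0]
  Θ: [ 0  0  0  1  0]
  I: [ 0  0  0  0  1]
Row reduction gives pivot columns c,ω,ΔT,i; rank = 4
Π count = n − r = 5 − 4 = 1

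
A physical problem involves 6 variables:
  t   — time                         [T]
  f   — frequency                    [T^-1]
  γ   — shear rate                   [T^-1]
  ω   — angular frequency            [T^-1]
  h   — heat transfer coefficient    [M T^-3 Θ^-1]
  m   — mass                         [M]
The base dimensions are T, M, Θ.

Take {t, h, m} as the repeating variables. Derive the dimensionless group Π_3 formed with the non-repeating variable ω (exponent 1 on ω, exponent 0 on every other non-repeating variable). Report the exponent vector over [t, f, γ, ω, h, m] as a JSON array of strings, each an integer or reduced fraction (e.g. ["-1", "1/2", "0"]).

Dimensional matrix (T×M×Θ by t×f×γ×ω×h×m):
  T: [ 1 -1 -1 -1 -3  0]
  M: [ 0  0  0  0  1  1]
  Θ: [ 0  0  0  0 -1  0]
Row reduction gives pivot columns t,h,m; rank = 3
Pivot set = {t,h,m}, free = {f,γ,ω}
RREF:
  r0: [   1   -1   -1   -1    0    0]
  r1: [   0    0    0    0    1    0]
  r2: [   0    0    0    0    0    1]
Fix exponent of ω at 1, f at 0, γ at 0; solve each RREF row for its pivot's exponent:
  r0: exp(t) + (-1)·1 = 0 ⇒ exp(t) = 1
  r1: exp(h) + (0)·1 = 0 ⇒ exp(h) = 0
  r2: exp(m) + (0)·1 = 0 ⇒ exp(m) = 0
Π_3 = t · ω

["1", "0", "0", "1", "0", "0"]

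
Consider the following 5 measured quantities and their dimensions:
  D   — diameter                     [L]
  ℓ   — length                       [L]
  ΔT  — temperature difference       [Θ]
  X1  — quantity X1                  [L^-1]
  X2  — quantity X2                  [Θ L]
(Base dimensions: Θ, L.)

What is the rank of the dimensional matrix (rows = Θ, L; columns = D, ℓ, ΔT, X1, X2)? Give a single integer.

Exponent matrix [Θ,L] × [D,ℓ,ΔT,X1,X2]:
  Θ: [ 0  0  1  0  1]
  L: [ 1  1  0 -1  1]
RREF → pivots at {D,ΔT} ⇒ r = 2

2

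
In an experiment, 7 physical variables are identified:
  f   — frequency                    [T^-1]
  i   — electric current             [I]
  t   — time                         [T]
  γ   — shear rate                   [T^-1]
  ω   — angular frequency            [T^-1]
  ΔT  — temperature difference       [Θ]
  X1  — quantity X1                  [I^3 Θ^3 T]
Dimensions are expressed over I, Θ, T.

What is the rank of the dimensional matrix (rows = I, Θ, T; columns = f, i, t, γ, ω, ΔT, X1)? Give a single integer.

Write exponents as rows I,Θ,T / cols f,i,t,γ,ω,ΔT,X1:
  I: [ 0  1  0  0  0  0  3]
  Θ: [ 0  0  0  0  0  1  3]
  T: [-1  0  1 -1 -1  0  1]
RREF → pivots at {f,i,ΔT} ⇒ r = 3

3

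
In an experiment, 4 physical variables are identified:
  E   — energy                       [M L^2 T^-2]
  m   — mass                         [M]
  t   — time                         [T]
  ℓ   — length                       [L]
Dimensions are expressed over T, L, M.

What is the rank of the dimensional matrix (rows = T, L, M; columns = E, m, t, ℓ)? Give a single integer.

3

Write exponents as rows T,L,M / cols E,m,t,ℓ:
  T: [-2  0  1  0]
  L: [ 2  0  0  1]
  M: [ 1  1  0  0]
RREF → pivots at {E,m,t} ⇒ r = 3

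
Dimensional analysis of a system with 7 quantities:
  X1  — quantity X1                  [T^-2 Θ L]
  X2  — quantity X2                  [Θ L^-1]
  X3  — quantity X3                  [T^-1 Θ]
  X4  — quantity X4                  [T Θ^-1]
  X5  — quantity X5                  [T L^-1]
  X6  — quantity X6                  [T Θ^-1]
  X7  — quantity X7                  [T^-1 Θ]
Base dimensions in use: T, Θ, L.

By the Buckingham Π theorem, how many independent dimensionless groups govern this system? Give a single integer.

5

Exponent matrix [T,Θ,L] × [X1,X2,X3,X4,X5,X6,X7]:
  T: [-2  0 -1  1  1  1 -1]
  Θ: [ 1  1  1 -1  0 -1  1]
  L: [ 1 -1  0  0 -1  0  0]
Echelon form has 2 nonzero rows (pivots: X1,X2)
n=7, r=2 ⇒ 5 dimensionless groups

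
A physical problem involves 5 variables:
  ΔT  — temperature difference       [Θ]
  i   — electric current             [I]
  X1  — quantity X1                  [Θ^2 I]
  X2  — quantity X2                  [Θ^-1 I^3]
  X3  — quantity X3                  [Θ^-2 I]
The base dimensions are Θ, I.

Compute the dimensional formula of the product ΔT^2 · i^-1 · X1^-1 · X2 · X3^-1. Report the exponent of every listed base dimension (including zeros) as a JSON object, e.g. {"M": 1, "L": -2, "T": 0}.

{"Θ": 1, "I": 0}

Dimensional matrix (Θ×I by ΔT×i×X1×X2×X3):
  Θ: [ 1  0  2 -1 -2]
  I: [ 0  1  1  3  1]
  [Θ]: (2)·1+(-1)·0+(-1)·2+(1)·-1+(-1)·-2 = 1
  [I]: (2)·0+(-1)·1+(-1)·1+(1)·3+(-1)·1 = 0
⇒ Θ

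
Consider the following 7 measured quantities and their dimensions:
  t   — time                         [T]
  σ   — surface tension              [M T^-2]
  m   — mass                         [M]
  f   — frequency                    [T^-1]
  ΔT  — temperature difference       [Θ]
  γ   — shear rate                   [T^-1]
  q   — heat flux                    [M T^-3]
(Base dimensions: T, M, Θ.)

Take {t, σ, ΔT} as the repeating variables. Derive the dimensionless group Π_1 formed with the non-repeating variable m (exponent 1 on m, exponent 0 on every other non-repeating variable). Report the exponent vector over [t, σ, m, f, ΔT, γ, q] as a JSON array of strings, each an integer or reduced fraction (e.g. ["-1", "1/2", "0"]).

Dimensional matrix (T×M×Θ by t×σ×m×f×ΔT×γ×q):
  T: [ 1 -2  0 -1  0 -1 -3]
  M: [ 0  1  1  0  0  0  1]
  Θ: [ 0  0  0  0  1  0  0]
Echelon form has 3 nonzero rows (pivots: t,σ,ΔT)
Pivot set = {t,σ,ΔT}, free = {m,f,γ,q}
RREF:
  r0: [   1    0    2   -1    0   -1   -1]
  r1: [   0    1    1    0    0    0    1]
  r2: [   0    0    0    0    1    0    0]
Fix exponent of m at 1, f at 0, γ at 0, q at 0; solve each RREF row for its pivot's exponent:
  r0: exp(t) + (2)·1 = 0 ⇒ exp(t) = -2
  r1: exp(σ) + (1)·1 = 0 ⇒ exp(σ) = -1
  r2: exp(ΔT) + (0)·1 = 0 ⇒ exp(ΔT) = 0
Π_1 = t^-2 · σ^-1 · m

["-2", "-1", "1", "0", "0", "0", "0"]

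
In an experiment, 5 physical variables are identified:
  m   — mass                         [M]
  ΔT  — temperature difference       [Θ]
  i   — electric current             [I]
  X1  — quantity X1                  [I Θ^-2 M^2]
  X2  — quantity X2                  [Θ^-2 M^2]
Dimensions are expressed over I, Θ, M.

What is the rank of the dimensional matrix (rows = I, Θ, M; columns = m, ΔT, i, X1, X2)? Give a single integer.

Exponent matrix [I,Θ,M] × [m,ΔT,i,X1,X2]:
  I: [ 0  0  1  1  0]
  Θ: [ 0  1  0 -2 -2]
  M: [ 1  0  0  2  2]
RREF → pivots at {m,ΔT,i} ⇒ r = 3

3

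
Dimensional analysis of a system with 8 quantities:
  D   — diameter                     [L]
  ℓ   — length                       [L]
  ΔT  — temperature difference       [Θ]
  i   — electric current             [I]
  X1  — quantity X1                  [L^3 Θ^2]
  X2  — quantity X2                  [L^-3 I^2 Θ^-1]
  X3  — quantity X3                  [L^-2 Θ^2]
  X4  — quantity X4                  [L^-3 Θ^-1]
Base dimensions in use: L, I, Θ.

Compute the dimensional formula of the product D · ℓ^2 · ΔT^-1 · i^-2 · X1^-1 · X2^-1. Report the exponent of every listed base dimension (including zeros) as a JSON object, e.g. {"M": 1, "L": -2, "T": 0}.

Dimensional matrix (L×I×Θ by D×ℓ×ΔT×i×X1×X2×X3×X4):
  L: [ 1  1  0  0  3 -3 -2 -3]
  I: [ 0  0  0  1  0  2  0  0]
  Θ: [ 0  0  1  0  2 -1  2 -1]
  [L]: (1)·1+(2)·1+(-1)·0+(-2)·0+(-1)·3+(-1)·-3 = 3
  [I]: (1)·0+(2)·0+(-1)·0+(-2)·1+(-1)·0+(-1)·2 = -4
  [Θ]: (1)·0+(2)·0+(-1)·1+(-2)·0+(-1)·2+(-1)·-1 = -2
⇒ L^3 I^-4 Θ^-2

{"L": 3, "I": -4, "Θ": -2}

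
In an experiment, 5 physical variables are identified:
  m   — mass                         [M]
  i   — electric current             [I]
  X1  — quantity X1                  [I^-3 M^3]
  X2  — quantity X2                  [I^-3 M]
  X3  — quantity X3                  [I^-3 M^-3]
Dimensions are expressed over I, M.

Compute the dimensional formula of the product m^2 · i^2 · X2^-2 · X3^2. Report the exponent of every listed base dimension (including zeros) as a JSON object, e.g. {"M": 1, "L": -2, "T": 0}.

{"I": 2, "M": -6}

Exponent matrix [I,M] × [m,i,X1,X2,X3]:
  I: [ 0  1 -3 -3 -3]
  M: [ 1  0  3  1 -3]
  [I]: (2)·0+(2)·1+(-2)·-3+(2)·-3 = 2
  [M]: (2)·1+(2)·0+(-2)·1+(2)·-3 = -6
⇒ I^2 M^-6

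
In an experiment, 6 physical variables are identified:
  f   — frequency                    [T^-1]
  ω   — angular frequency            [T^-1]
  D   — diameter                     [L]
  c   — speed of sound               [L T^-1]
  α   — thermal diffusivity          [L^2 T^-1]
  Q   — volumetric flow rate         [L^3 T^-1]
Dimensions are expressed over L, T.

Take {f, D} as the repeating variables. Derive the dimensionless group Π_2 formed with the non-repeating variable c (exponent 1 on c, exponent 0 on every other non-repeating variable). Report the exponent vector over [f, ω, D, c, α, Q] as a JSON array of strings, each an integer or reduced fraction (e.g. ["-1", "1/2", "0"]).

["-1", "0", "-1", "1", "0", "0"]

Exponent matrix [L,T] × [f,ω,D,c,α,Q]:
  L: [ 0  0  1  1  2  3]
  T: [-1 -1  0 -1 -1 -1]
Echelon form has 2 nonzero rows (pivots: f,D)
Pivot set = {f,D}, free = {ω,c,α,Q}
RREF:
  r0: [   1    1    0    1    1    1]
  r1: [   0    0    1    1    2    3]
Fix exponent of c at 1, ω at 0, α at 0, Q at 0; solve each RREF row for its pivot's exponent:
  r0: exp(f) + (1)·1 = 0 ⇒ exp(f) = -1
  r1: exp(D) + (1)·1 = 0 ⇒ exp(D) = -1
Π_2 = f^-1 · D^-1 · c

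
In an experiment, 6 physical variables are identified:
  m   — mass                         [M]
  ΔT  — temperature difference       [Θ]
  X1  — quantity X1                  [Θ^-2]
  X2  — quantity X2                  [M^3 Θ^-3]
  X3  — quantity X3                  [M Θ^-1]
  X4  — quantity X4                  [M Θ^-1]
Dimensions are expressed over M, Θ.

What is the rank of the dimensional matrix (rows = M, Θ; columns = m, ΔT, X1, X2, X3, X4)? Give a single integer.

2

Write exponents as rows M,Θ / cols m,ΔT,X1,X2,X3,X4:
  M: [ 1  0  0  3  1  1]
  Θ: [ 0  1 -2 -3 -1 -1]
RREF → pivots at {m,ΔT} ⇒ r = 2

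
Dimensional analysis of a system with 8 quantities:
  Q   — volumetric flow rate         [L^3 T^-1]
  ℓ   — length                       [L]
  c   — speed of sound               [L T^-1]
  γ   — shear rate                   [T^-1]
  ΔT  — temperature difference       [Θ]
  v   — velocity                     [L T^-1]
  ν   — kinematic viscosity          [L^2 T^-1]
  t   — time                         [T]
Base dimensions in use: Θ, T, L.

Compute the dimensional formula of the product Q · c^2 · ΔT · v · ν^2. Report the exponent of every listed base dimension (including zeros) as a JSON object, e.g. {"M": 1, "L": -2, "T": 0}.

{"Θ": 1, "T": -6, "L": 10}

Dimensional matrix (Θ×T×L by Q×ℓ×c×γ×ΔT×v×ν×t):
  Θ: [ 0  0  0  0  1  0  0  0]
  T: [-1  0 -1 -1  0 -1 -1  1]
  L: [ 3  1  1  0  0  1  2  0]
  [Θ]: (1)·0+(2)·0+(1)·1+(1)·0+(2)·0 = 1
  [T]: (1)·-1+(2)·-1+(1)·0+(1)·-1+(2)·-1 = -6
  [L]: (1)·3+(2)·1+(1)·0+(1)·1+(2)·2 = 10
⇒ Θ T^-6 L^10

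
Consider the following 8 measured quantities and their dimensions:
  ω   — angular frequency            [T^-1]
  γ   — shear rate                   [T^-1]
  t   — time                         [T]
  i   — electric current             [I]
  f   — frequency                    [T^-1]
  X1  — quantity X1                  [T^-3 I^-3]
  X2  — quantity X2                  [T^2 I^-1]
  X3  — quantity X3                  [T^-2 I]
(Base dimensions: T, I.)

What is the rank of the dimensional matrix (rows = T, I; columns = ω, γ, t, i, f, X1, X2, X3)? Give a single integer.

2

Exponent matrix [T,I] × [ω,γ,t,i,f,X1,X2,X3]:
  T: [-1 -1  1  0 -1 -3  2 -2]
  I: [ 0  0  0  1  0 -3 -1  1]
Row reduction gives pivot columns ω,i; rank = 2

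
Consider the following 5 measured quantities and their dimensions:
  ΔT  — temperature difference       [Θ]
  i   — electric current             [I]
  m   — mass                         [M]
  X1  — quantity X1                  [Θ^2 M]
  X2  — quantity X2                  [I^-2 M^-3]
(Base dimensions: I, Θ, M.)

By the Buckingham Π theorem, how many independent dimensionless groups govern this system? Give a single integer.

2

Dimensional matrix (I×Θ×M by ΔT×i×m×X1×X2):
  I: [ 0  1  0  0 -2]
  Θ: [ 1  0  0  2  0]
  M: [ 0  0  1  1 -3]
Row reduction gives pivot columns ΔT,i,m; rank = 3
n=5, r=3 ⇒ 2 dimensionless groups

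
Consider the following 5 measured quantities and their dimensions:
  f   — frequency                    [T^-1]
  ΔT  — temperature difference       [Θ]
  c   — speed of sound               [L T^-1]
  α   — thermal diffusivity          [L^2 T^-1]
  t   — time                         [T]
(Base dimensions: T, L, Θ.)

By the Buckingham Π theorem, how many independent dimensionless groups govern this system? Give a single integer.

2

Write exponents as rows T,L,Θ / cols f,ΔT,c,α,t:
  T: [-1  0 -1 -1  1]
  L: [ 0  0  1  2  0]
  Θ: [ 0  1  0  0  0]
Row reduction gives pivot columns f,ΔT,c; rank = 3
n=5, r=3 ⇒ 2 dimensionless groups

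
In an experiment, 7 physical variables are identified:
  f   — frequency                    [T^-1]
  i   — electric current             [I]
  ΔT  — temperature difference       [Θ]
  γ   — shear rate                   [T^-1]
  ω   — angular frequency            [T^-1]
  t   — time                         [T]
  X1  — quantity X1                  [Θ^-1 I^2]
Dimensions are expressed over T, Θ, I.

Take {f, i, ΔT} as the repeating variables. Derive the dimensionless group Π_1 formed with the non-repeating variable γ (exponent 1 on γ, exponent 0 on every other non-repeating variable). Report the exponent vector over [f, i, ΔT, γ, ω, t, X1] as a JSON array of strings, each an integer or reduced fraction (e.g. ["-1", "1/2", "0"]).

Write exponents as rows T,Θ,I / cols f,i,ΔT,γ,ω,t,X1:
  T: [-1  0  0 -1 -1  1  0]
  Θ: [ 0  0  1  0  0  0 -1]
  I: [ 0  1  0  0  0  0  2]
Echelon form has 3 nonzero rows (pivots: f,i,ΔT)
Pivot set = {f,i,ΔT}, free = {γ,ω,t,X1}
RREF:
  r0: [   1    0    0    1    1   -1    0]
  r1: [   0    1    0    0    0    0    2]
  r2: [   0    0    1    0    0    0   -1]
Fix exponent of γ at 1, ω at 0, t at 0, X1 at 0; solve each RREF row for its pivot's exponent:
  r0: exp(f) + (1)·1 = 0 ⇒ exp(f) = -1
  r1: exp(i) + (0)·1 = 0 ⇒ exp(i) = 0
  r2: exp(ΔT) + (0)·1 = 0 ⇒ exp(ΔT) = 0
Π_1 = f^-1 · γ

["-1", "0", "0", "1", "0", "0", "0"]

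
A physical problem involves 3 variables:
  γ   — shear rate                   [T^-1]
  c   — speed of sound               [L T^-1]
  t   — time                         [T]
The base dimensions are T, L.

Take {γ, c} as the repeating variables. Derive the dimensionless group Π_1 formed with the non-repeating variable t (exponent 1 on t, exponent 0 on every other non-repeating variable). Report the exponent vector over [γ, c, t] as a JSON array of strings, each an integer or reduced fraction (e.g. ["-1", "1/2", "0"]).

["1", "0", "1"]

Write exponents as rows T,L / cols γ,c,t:
  T: [-1 -1  1]
  L: [ 0  1  0]
RREF → pivots at {γ,c} ⇒ r = 2
Repeat: γ,c; free: t
RREF:
  r0: [   1    0   -1]
  r1: [   0    1    0]
Fix exponent of t at 1; solve each RREF row for its pivot's exponent:
  r0: exp(γ) + (-1)·1 = 0 ⇒ exp(γ) = 1
  r1: exp(c) + (0)·1 = 0 ⇒ exp(c) = 0
Π_1 = γ · t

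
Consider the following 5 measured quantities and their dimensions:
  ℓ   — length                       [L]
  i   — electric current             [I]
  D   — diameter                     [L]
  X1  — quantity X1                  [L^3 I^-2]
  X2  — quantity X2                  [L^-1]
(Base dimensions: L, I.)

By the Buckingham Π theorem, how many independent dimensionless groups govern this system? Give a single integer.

Exponent matrix [L,I] × [ℓ,i,D,X1,X2]:
  L: [ 1  0  1  3 -1]
  I: [ 0  1  0 -2  0]
RREF → pivots at {ℓ,i} ⇒ r = 2
Π count = n − r = 5 − 2 = 3

3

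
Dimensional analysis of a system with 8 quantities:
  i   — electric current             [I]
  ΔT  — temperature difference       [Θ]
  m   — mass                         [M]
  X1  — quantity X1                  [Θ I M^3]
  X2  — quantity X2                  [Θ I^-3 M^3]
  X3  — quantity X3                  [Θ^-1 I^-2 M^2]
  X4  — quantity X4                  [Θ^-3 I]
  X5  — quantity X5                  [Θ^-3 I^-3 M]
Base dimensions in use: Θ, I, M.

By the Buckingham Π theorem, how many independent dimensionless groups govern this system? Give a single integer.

Dimensional matrix (Θ×I×M by i×ΔT×m×X1×X2×X3×X4×X5):
  Θ: [ 0  1  0  1  1 -1 -3 -3]
  I: [ 1  0  0  1 -3 -2  1 -3]
  M: [ 0  0  1  3  3  2  0  1]
RREF → pivots at {i,ΔT,m} ⇒ r = 3
n=8, r=3 ⇒ 5 dimensionless groups

5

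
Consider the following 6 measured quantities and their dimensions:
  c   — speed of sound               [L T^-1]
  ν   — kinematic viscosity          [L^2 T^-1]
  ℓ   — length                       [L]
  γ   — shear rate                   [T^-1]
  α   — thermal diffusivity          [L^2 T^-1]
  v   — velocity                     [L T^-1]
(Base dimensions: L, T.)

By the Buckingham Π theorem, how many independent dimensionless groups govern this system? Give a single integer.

Exponent matrix [L,T] × [c,ν,ℓ,γ,α,v]:
  L: [ 1  2  1  0  2  1]
  T: [-1 -1  0 -1 -1 -1]
RREF → pivots at {c,ν} ⇒ r = 2
n=6, r=2 ⇒ 4 dimensionless groups

4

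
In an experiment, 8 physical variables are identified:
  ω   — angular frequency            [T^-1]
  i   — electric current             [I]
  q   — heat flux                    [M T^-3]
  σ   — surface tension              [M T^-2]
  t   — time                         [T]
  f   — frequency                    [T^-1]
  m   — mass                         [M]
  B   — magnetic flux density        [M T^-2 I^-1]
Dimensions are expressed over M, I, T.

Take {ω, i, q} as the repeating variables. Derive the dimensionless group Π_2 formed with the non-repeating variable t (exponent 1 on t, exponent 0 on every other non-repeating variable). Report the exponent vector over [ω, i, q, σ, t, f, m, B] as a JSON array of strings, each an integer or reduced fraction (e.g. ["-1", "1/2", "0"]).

Write exponents as rows M,I,T / cols ω,i,q,σ,t,f,m,B:
  M: [ 0  0  1  1  0  0  1  1]
  I: [ 0  1  0  0  0  0  0 -1]
  T: [-1  0 -3 -2  1 -1  0 -2]
RREF → pivots at {ω,i,q} ⇒ r = 3
Pivot set = {ω,i,q}, free = {σ,t,f,m,B}
RREF:
  r0: [   1    0    0   -1   -1    1   -3   -1]
  r1: [   0    1    0    0    0    0    0   -1]
  r2: [   0    0    1    1    0    0    1    1]
Fix exponent of t at 1, σ at 0, f at 0, m at 0, B at 0; solve each RREF row for its pivot's exponent:
  r0: exp(ω) + (-1)·1 = 0 ⇒ exp(ω) = 1
  r1: exp(i) + (0)·1 = 0 ⇒ exp(i) = 0
  r2: exp(q) + (0)·1 = 0 ⇒ exp(q) = 0
Π_2 = ω · t

["1", "0", "0", "0", "1", "0", "0", "0"]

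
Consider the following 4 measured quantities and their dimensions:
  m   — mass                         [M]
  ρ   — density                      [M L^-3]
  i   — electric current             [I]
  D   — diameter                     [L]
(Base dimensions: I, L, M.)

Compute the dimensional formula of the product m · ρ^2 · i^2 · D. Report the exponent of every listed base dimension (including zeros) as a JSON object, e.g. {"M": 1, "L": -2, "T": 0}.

Dimensional matrix (I×L×M by m×ρ×i×D):
  I: [ 0  0  1  0]
  L: [ 0 -3  0  1]
  M: [ 1  1  0  0]
  [I]: (1)·0+(2)·0+(2)·1+(1)·0 = 2
  [L]: (1)·0+(2)·-3+(2)·0+(1)·1 = -5
  [M]: (1)·1+(2)·1+(2)·0+(1)·0 = 3
⇒ I^2 L^-5 M^3

{"I": 2, "L": -5, "M": 3}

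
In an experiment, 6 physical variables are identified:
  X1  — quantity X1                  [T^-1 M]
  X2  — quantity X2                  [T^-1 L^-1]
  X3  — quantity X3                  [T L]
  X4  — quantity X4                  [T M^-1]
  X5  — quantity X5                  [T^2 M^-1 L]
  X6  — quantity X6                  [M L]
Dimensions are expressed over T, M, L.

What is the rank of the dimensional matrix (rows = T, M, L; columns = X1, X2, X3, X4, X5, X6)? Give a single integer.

2

Dimensional matrix (T×M×L by X1×X2×X3×X4×X5×X6):
  T: [-1 -1  1  1  2  0]
  M: [ 1  0  0 -1 -1  1]
  L: [ 0 -1  1  0  1  1]
Echelon form has 2 nonzero rows (pivots: X1,X2)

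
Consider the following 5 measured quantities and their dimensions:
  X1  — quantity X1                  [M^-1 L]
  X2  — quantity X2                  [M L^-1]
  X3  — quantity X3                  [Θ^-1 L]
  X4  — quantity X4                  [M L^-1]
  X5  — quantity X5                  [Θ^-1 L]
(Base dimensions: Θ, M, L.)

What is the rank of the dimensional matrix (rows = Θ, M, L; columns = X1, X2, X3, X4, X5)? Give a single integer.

Dimensional matrix (Θ×M×L by X1×X2×X3×X4×X5):
  Θ: [ 0  0 -1  0 -1]
  M: [-1  1  0  1  0]
  L: [ 1 -1  1 -1  1]
RREF → pivots at {X1,X3} ⇒ r = 2

2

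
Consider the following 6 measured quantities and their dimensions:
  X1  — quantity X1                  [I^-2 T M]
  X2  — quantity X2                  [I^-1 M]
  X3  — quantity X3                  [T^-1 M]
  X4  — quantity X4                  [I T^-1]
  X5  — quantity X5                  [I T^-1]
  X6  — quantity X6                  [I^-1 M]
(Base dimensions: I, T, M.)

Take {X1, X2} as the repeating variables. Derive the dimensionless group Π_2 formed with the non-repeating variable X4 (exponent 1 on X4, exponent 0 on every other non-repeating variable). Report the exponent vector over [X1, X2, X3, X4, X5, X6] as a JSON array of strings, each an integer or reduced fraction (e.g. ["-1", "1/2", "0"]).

Dimensional matrix (I×T×M by X1×X2×X3×X4×X5×X6):
  I: [-2 -1  0  1  1 -1]
  T: [ 1  0 -1 -1 -1  0]
  M: [ 1  1  1  0  0  1]
RREF → pivots at {X1,X2} ⇒ r = 2
Pivot set = {X1,X2}, free = {X3,X4,X5,X6}
RREF:
  r0: [   1    0   -1   -1   -1    0]
  r1: [   0    1    2    1    1    1]
  r2: [   0    0    0    0    0    0]
Fix exponent of X4 at 1, X3 at 0, X5 at 0, X6 at 0; solve each RREF row for its pivot's exponent:
  r0: exp(X1) + (-1)·1 = 0 ⇒ exp(X1) = 1
  r1: exp(X2) + (1)·1 = 0 ⇒ exp(X2) = -1
Π_2 = X1 · X2^-1 · X4

["1", "-1", "0", "1", "0", "0"]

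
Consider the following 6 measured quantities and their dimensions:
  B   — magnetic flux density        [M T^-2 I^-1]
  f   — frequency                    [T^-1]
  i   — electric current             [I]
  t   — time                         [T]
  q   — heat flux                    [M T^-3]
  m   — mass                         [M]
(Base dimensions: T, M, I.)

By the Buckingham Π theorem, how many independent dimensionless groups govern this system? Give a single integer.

3

Exponent matrix [T,M,I] × [B,f,i,t,q,m]:
  T: [-2 -1  0  1 -3  0]
  M: [ 1  0  0  0  1  1]
  I: [-1  0  1  0  0  0]
Row reduction gives pivot columns B,f,i; rank = 3
n=6, r=3 ⇒ 3 dimensionless groups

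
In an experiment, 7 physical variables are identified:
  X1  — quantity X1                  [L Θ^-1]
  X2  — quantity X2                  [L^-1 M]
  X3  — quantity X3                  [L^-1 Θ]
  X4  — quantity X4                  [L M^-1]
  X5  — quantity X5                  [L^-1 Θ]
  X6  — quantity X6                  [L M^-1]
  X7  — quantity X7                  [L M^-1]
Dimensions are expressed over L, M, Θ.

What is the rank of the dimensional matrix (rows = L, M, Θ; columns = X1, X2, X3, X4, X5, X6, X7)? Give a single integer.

Write exponents as rows L,M,Θ / cols X1,X2,X3,X4,X5,X6,X7:
  L: [ 1 -1 -1  1 -1  1  1]
  M: [ 0  1  0 -1  0 -1 -1]
  Θ: [-1  0  1  0  1  0  0]
Row reduction gives pivot columns X1,X2; rank = 2

2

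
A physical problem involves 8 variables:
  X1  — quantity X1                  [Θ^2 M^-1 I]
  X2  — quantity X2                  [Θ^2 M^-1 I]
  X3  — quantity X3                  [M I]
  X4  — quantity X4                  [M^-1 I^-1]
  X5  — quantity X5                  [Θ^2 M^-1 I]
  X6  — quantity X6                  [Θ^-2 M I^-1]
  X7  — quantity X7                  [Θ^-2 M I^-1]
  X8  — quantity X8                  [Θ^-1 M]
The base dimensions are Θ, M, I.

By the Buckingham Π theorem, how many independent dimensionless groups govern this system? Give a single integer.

Write exponents as rows Θ,M,I / cols X1,X2,X3,X4,X5,X6,X7,X8:
  Θ: [ 2  2  0  0  2 -2 -2 -1]
  M: [-1 -1  1 -1 -1  1  1  1]
  I: [ 1  1  1 -1  1 -1 -1  0]
Row reduction gives pivot columns X1,X3; rank = 2
8 vars − rank 2 = 6 Π groups

6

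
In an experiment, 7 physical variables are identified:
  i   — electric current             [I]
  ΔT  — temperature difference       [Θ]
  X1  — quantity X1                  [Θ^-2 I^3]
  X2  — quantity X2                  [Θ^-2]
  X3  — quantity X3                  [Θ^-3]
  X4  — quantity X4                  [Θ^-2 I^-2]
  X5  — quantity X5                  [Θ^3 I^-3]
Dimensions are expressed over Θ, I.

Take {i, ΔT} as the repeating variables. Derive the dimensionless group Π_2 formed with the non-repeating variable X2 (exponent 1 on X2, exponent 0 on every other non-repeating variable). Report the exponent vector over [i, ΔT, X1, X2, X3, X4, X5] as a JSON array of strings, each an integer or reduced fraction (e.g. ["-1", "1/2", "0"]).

["0", "2", "0", "1", "0", "0", "0"]

Dimensional matrix (Θ×I by i×ΔT×X1×X2×X3×X4×X5):
  Θ: [ 0  1 -2 -2 -3 -2  3]
  I: [ 1  0  3  0  0 -2 -3]
Row reduction gives pivot columns i,ΔT; rank = 2
Pivot set = {i,ΔT}, free = {X1,X2,X3,X4,X5}
RREF:
  r0: [   1    0    3    0    0   -2   -3]
  r1: [   0    1   -2   -2   -3   -2    3]
Fix exponent of X2 at 1, X1 at 0, X3 at 0, X4 at 0, X5 at 0; solve each RREF row for its pivot's exponent:
  r0: exp(i) + (0)·1 = 0 ⇒ exp(i) = 0
  r1: exp(ΔT) + (-2)·1 = 0 ⇒ exp(ΔT) = 2
Π_2 = ΔT^2 · X2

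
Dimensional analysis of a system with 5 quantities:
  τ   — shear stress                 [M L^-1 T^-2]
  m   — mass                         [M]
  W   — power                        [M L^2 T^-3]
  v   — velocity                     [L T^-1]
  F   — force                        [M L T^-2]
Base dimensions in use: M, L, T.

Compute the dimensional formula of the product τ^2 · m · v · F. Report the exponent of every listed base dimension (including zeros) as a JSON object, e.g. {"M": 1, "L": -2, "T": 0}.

{"M": 4, "L": 0, "T": -7}

Write exponents as rows M,L,T / cols τ,m,W,v,F:
  M: [ 1  1  1  0  1]
  L: [-1  0  2  1  1]
  T: [-2  0 -3 -1 -2]
  [M]: (2)·1+(1)·1+(1)·0+(1)·1 = 4
  [L]: (2)·-1+(1)·0+(1)·1+(1)·1 = 0
  [T]: (2)·-2+(1)·0+(1)·-1+(1)·-2 = -7
⇒ M^4 T^-7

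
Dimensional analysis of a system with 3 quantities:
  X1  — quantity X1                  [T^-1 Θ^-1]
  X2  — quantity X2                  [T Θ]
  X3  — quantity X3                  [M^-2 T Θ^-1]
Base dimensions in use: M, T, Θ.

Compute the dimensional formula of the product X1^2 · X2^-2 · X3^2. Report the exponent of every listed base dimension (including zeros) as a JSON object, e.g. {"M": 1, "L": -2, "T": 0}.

Exponent matrix [M,T,Θ] × [X1,X2,X3]:
  M: [ 0  0 -2]
  T: [-1  1  1]
  Θ: [-1  1 -1]
  [M]: (2)·0+(-2)·0+(2)·-2 = -4
  [T]: (2)·-1+(-2)·1+(2)·1 = -2
  [Θ]: (2)·-1+(-2)·1+(2)·-1 = -6
⇒ M^-4 T^-2 Θ^-6

{"M": -4, "T": -2, "Θ": -6}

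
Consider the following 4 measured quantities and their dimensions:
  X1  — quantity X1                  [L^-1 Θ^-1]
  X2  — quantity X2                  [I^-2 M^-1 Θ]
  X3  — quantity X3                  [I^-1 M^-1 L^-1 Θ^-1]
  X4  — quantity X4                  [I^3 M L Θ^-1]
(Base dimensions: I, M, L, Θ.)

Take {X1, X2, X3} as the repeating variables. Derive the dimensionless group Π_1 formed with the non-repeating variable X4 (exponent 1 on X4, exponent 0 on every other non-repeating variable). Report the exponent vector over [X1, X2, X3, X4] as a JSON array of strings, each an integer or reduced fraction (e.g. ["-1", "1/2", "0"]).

["2", "2", "-1", "1"]

Dimensional matrix (I×M×L×Θ by X1×X2×X3×X4):
  I: [ 0 -2 -1  3]
  M: [ 0 -1 -1  1]
  L: [-1  0 -1  1]
  Θ: [-1  1 -1 -1]
Row reduction gives pivot columns X1,X2,X3; rank = 3
Pivot set = {X1,X2,X3}, free = {X4}
RREF:
  r0: [   1    0    0   -2]
  r1: [   0    1    0   -2]
  r2: [   0    0    1    1]
  r3: [   0    0    0    0]
Fix exponent of X4 at 1; solve each RREF row for its pivot's exponent:
  r0: exp(X1) + (-2)·1 = 0 ⇒ exp(X1) = 2
  r1: exp(X2) + (-2)·1 = 0 ⇒ exp(X2) = 2
  r2: exp(X3) + (1)·1 = 0 ⇒ exp(X3) = -1
Π_1 = X1^2 · X2^2 · X3^-1 · X4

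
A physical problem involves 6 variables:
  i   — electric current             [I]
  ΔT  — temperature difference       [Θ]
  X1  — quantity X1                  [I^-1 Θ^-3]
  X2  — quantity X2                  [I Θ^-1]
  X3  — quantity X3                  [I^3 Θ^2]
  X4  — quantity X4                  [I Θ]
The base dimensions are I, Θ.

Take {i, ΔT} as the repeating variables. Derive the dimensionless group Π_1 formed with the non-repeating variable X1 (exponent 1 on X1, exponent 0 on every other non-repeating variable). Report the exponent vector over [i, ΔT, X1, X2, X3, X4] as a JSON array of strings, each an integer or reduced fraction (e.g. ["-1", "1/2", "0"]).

["1", "3", "1", "0", "0", "0"]

Dimensional matrix (I×Θ by i×ΔT×X1×X2×X3×X4):
  I: [ 1  0 -1  1  3  1]
  Θ: [ 0  1 -3 -1  2  1]
RREF → pivots at {i,ΔT} ⇒ r = 2
Repeat: i,ΔT; free: X1,X2,X3,X4
RREF:
  r0: [   1    0   -1    1    3    1]
  r1: [   0    1   -3   -1    2    1]
Fix exponent of X1 at 1, X2 at 0, X3 at 0, X4 at 0; solve each RREF row for its pivot's exponent:
  r0: exp(i) + (-1)·1 = 0 ⇒ exp(i) = 1
  r1: exp(ΔT) + (-3)·1 = 0 ⇒ exp(ΔT) = 3
Π_1 = i · ΔT^3 · X1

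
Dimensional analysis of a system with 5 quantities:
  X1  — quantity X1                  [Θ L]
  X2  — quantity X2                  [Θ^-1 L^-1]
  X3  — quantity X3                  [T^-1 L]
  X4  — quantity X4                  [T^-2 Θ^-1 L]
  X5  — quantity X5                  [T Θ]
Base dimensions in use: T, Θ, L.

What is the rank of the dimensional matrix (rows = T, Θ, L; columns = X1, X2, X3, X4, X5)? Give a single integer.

Dimensional matrix (T×Θ×L by X1×X2×X3×X4×X5):
  T: [ 0  0 -1 -2  1]
  Θ: [ 1 -1  0 -1  1]
  L: [ 1 -1  1  1  0]
RREF → pivots at {X1,X3} ⇒ r = 2

2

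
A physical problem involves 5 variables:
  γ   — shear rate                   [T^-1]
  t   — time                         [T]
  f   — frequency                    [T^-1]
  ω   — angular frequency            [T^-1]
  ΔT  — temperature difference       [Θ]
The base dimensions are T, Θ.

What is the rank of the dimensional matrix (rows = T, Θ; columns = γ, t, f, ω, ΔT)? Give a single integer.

Dimensional matrix (T×Θ by γ×t×f×ω×ΔT):
  T: [-1  1 -1 -1  0]
  Θ: [ 0  0  0  0  1]
RREF → pivots at {γ,ΔT} ⇒ r = 2

2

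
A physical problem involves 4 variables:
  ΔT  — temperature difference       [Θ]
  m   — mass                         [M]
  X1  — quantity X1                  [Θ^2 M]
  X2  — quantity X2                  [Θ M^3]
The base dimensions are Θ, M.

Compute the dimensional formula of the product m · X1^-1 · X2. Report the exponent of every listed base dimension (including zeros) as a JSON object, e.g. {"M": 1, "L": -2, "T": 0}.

Write exponents as rows Θ,M / cols ΔT,m,X1,X2:
  Θ: [ 1  0  2  1]
  M: [ 0  1  1  3]
  [Θ]: (1)·0+(-1)·2+(1)·1 = -1
  [M]: (1)·1+(-1)·1+(1)·3 = 3
⇒ Θ^-1 M^3

{"Θ": -1, "M": 3}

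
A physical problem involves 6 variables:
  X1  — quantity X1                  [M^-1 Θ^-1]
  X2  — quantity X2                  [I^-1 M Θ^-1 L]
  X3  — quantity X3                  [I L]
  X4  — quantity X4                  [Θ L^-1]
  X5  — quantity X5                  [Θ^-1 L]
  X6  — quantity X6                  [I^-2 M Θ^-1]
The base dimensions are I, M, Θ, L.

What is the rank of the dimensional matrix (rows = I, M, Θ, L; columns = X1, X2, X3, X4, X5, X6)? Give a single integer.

Exponent matrix [I,M,Θ,L] × [X1,X2,X3,X4,X5,X6]:
  I: [ 0 -1  1  0  0 -2]
  M: [-1  1  0  0  0  1]
  Θ: [-1 -1  0  1 -1 -1]
  L: [ 0  1  1 -1  1  0]
Row reduction gives pivot columns X1,X2,X3; rank = 3

3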